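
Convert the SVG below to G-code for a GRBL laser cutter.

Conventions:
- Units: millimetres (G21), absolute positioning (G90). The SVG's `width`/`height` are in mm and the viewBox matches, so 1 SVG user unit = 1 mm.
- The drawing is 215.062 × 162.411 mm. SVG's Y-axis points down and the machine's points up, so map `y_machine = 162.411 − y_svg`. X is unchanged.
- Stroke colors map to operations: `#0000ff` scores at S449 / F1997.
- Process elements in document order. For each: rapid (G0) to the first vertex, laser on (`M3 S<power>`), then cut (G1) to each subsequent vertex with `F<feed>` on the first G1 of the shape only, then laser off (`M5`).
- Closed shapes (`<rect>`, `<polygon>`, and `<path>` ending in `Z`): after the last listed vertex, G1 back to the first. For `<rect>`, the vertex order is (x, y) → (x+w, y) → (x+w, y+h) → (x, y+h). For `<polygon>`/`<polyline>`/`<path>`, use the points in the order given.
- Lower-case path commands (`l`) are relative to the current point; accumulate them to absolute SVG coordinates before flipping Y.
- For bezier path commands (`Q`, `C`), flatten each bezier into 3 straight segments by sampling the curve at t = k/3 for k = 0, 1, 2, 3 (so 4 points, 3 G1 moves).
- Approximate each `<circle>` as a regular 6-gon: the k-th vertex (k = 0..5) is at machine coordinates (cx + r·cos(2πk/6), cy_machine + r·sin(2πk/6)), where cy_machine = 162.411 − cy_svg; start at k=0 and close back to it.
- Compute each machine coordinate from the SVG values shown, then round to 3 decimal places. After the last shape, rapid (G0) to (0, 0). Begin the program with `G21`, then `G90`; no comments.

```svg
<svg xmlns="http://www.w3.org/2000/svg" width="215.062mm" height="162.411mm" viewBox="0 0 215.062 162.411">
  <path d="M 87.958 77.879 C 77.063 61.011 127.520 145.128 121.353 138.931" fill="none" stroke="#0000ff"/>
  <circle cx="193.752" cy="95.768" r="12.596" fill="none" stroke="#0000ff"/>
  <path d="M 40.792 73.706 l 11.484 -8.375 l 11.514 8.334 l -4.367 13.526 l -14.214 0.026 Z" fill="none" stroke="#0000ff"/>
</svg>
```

1 u = 1 mm; y_m = 162.411 − y.

[1] `<path>` cubic bezier, #0000ff→score S449 F1997: (87.958,84.532) → (93.144,74.823) → (113.015,40.303) → (121.353,23.480)

[2] `<circle>` circle, #0000ff→score S449 F1997: (206.348,66.643) → (200.050,77.551) → (187.454,77.551) → (181.156,66.643) → (187.454,55.735) → (200.050,55.735) → (206.348,66.643) (closed)

[3] `<path>` regular polygon, #0000ff→score S449 F1997: (40.792,88.705) → (52.276,97.080) → (63.790,88.746) → (59.423,75.220) → (45.209,75.194) → (40.792,88.705) (closed)

G21
G90
G0 X87.958 Y84.532
M3 S449
G1 X93.144 Y74.823 F1997
G1 X113.015 Y40.303
G1 X121.353 Y23.480
M5
G0 X206.348 Y66.643
M3 S449
G1 X200.050 Y77.551 F1997
G1 X187.454 Y77.551
G1 X181.156 Y66.643
G1 X187.454 Y55.735
G1 X200.050 Y55.735
G1 X206.348 Y66.643
M5
G0 X40.792 Y88.705
M3 S449
G1 X52.276 Y97.080 F1997
G1 X63.790 Y88.746
G1 X59.423 Y75.220
G1 X45.209 Y75.194
G1 X40.792 Y88.705
M5
G0 X0.000 Y0.000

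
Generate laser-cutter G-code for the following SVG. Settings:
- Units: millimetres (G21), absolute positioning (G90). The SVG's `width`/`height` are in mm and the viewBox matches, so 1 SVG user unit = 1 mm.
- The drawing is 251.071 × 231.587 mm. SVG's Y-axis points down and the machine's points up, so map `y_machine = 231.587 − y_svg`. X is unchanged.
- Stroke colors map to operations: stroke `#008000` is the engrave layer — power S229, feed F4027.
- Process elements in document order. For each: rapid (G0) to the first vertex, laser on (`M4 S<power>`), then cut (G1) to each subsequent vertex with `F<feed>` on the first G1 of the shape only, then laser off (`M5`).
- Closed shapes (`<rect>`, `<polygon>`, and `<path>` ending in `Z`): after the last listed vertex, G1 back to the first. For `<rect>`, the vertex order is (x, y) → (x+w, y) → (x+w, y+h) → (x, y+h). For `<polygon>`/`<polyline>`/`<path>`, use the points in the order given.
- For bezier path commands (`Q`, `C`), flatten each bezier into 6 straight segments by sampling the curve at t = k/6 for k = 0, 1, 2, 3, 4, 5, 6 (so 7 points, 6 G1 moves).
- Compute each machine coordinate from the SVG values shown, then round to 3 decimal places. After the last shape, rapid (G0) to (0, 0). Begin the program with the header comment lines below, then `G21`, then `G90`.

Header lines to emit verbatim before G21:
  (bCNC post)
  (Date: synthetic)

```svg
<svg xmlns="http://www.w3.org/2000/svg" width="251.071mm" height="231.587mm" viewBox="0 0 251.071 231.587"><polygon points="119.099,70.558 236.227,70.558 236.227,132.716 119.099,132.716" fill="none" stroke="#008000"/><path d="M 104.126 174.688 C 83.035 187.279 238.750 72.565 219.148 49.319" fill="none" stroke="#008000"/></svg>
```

Since the viewBox matches the mm dimensions, user units are millimetres directly. The only transform is the Y-flip y_m = 231.587 − y_svg.

Shape 1 is a rectangle drawn with `<polygon>`. Its stroke #008000 means engrave at S229, F4027. After flipping Y the toolpath is (119.099,161.029) → (236.227,161.029) → (236.227,98.871) → (119.099,98.871) → (119.099,161.029), returning to the start.

Shape 2 is a cubic bezier drawn with `<path>`. Its stroke #008000 means engrave at S229, F4027. After flipping Y the toolpath is (104.126,56.899) → (106.684,60.199) → (128.929,78.640) → (161.079,106.145) → (193.353,136.635) → (215.969,164.036) → (219.148,182.268).

(bCNC post)
(Date: synthetic)
G21
G90
G0 X119.099 Y161.029
M4 S229
G1 X236.227 Y161.029 F4027
G1 X236.227 Y98.871
G1 X119.099 Y98.871
G1 X119.099 Y161.029
M5
G0 X104.126 Y56.899
M4 S229
G1 X106.684 Y60.199 F4027
G1 X128.929 Y78.640
G1 X161.079 Y106.145
G1 X193.353 Y136.635
G1 X215.969 Y164.036
G1 X219.148 Y182.268
M5
G0 X0.000 Y0.000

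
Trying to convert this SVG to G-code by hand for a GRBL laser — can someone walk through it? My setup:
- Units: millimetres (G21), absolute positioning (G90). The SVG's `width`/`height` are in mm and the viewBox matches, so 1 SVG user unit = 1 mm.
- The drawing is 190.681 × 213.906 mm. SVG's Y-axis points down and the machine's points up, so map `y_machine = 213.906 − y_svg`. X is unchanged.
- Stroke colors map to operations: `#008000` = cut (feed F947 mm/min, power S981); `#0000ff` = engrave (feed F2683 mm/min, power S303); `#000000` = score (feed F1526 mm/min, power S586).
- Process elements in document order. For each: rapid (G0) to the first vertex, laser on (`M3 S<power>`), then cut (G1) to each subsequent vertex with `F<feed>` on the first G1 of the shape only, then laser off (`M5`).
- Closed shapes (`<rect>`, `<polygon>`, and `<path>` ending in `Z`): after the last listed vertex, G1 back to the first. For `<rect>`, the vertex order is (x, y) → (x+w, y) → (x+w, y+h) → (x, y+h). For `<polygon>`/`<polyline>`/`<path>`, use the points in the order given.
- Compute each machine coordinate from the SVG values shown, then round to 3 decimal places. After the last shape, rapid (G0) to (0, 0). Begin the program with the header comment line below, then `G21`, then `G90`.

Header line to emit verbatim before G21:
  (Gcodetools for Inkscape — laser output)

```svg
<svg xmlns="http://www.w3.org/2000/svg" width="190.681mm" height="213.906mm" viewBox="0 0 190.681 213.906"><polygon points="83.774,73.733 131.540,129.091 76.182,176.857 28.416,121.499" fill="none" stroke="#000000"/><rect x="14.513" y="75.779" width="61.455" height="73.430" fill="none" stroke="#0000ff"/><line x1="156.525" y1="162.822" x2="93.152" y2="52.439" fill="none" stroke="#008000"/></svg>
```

Since the viewBox matches the mm dimensions, user units are millimetres directly. The only transform is the Y-flip y_m = 213.906 − y_svg.

Shape 1 is a regular polygon drawn with `<polygon>`. Its stroke #000000 means score at S586, F1526. After flipping Y the toolpath is (83.774,140.173) → (131.540,84.815) → (76.182,37.049) → (28.416,92.407) → (83.774,140.173), returning to the start.

Shape 2 is a rectangle drawn with `<rect>`. Its stroke #0000ff means engrave at S303, F2683. After flipping Y the toolpath is (14.513,138.127) → (75.968,138.127) → (75.968,64.697) → (14.513,64.697) → (14.513,138.127), returning to the start.

Shape 3 is a line segment drawn with `<line>`. Its stroke #008000 means cut at S981, F947. After flipping Y the toolpath is (156.525,51.084) → (93.152,161.467).

(Gcodetools for Inkscape — laser output)
G21
G90
G0 X83.774 Y140.173
M3 S586
G1 X131.540 Y84.815 F1526
G1 X76.182 Y37.049
G1 X28.416 Y92.407
G1 X83.774 Y140.173
M5
G0 X14.513 Y138.127
M3 S303
G1 X75.968 Y138.127 F2683
G1 X75.968 Y64.697
G1 X14.513 Y64.697
G1 X14.513 Y138.127
M5
G0 X156.525 Y51.084
M3 S981
G1 X93.152 Y161.467 F947
M5
G0 X0.000 Y0.000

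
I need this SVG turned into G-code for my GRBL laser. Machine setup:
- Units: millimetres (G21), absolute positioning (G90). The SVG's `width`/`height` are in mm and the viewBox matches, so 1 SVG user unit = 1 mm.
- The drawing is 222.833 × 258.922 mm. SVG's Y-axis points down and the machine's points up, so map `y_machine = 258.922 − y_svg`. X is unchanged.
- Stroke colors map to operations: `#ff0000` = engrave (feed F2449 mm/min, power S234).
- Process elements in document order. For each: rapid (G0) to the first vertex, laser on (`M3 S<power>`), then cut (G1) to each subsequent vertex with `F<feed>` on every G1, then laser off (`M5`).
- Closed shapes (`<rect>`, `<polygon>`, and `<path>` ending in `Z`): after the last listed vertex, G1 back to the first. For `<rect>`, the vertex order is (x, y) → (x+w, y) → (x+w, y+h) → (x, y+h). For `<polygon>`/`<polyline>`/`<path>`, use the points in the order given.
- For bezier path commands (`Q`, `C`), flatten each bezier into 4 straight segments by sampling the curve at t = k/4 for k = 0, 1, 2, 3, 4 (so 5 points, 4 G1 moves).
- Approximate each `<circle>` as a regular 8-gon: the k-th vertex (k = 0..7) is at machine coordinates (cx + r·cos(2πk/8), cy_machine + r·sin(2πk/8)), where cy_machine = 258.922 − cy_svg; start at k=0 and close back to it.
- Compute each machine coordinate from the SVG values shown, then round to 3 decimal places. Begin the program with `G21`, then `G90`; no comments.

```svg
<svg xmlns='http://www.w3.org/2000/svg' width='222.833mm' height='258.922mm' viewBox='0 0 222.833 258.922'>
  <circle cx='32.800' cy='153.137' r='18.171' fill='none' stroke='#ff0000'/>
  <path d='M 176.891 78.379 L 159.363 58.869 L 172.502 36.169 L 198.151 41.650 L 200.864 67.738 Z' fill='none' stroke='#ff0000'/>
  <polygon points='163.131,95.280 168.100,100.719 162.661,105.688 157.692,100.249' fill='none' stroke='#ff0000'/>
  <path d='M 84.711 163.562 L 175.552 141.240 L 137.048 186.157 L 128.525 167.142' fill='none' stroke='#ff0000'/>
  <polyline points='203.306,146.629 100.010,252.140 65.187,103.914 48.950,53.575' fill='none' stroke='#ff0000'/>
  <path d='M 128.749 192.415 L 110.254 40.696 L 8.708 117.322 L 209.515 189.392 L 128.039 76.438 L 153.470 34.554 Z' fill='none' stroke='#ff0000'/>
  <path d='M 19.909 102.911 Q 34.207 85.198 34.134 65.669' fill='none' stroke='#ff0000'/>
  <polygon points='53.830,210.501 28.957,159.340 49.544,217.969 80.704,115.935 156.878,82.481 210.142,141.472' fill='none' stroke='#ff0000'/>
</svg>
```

viewBox `0 0 222.833 258.922` with mm width/height → 1 unit = 1 mm. Flip: y_m = 258.922 − y_svg.

**Shape 1** — `<circle>` circle, stroke `#ff0000` → engrave (S234, F2449). Machine vertices: (50.971,105.785) → (45.649,118.634) → (32.800,123.956) → (19.951,118.634) → (14.629,105.785) → (19.951,92.936) → (32.800,87.614) → (45.649,92.936) → (50.971,105.785). Closed: final G1 returns to the first vertex.

**Shape 2** — `<path>` regular polygon, stroke `#ff0000` → engrave (S234, F2449). Machine vertices: (176.891,180.543) → (159.363,200.053) → (172.502,222.753) → (198.151,217.272) → (200.864,191.184) → (176.891,180.543). Closed: final G1 returns to the first vertex.

**Shape 3** — `<polygon>` regular polygon, stroke `#ff0000` → engrave (S234, F2449). Machine vertices: (163.131,163.642) → (168.100,158.203) → (162.661,153.234) → (157.692,158.673) → (163.131,163.642). Closed: final G1 returns to the first vertex.

**Shape 4** — `<path>` open polyline, stroke `#ff0000` → engrave (S234, F2449). Machine vertices: (84.711,95.360) → (175.552,117.682) → (137.048,72.765) → (128.525,91.780). Open path.

**Shape 5** — `<polyline>` open polyline, stroke `#ff0000` → engrave (S234, F2449). Machine vertices: (203.306,112.293) → (100.010,6.782) → (65.187,155.008) → (48.950,205.347). Open path.

**Shape 6** — `<path>` closed polygon, stroke `#ff0000` → engrave (S234, F2449). Machine vertices: (128.749,66.507) → (110.254,218.226) → (8.708,141.600) → (209.515,69.530) → (128.039,182.484) → (153.470,224.368) → (128.749,66.507). Closed: final G1 returns to the first vertex.

**Shape 7** — `<path>` quadratic bezier, stroke `#ff0000` → engrave (S234, F2449). Control points (SVG): P0=(19.909,102.911), P1=(34.207,85.198), P2=(34.134,65.669); sampled at t=k/4. Machine vertices: (19.909,156.011) → (26.160,164.981) → (30.614,174.178) → (33.272,183.602) → (34.134,193.253). Open path.

**Shape 8** — `<polygon>` closed polygon, stroke `#ff0000` → engrave (S234, F2449). Machine vertices: (53.830,48.421) → (28.957,99.582) → (49.544,40.953) → (80.704,142.987) → (156.878,176.441) → (210.142,117.450) → (53.830,48.421). Closed: final G1 returns to the first vertex.

G21
G90
G0 X50.971 Y105.785
M3 S234
G1 X45.649 Y118.634 F2449
G1 X32.800 Y123.956 F2449
G1 X19.951 Y118.634 F2449
G1 X14.629 Y105.785 F2449
G1 X19.951 Y92.936 F2449
G1 X32.800 Y87.614 F2449
G1 X45.649 Y92.936 F2449
G1 X50.971 Y105.785 F2449
M5
G0 X176.891 Y180.543
M3 S234
G1 X159.363 Y200.053 F2449
G1 X172.502 Y222.753 F2449
G1 X198.151 Y217.272 F2449
G1 X200.864 Y191.184 F2449
G1 X176.891 Y180.543 F2449
M5
G0 X163.131 Y163.642
M3 S234
G1 X168.100 Y158.203 F2449
G1 X162.661 Y153.234 F2449
G1 X157.692 Y158.673 F2449
G1 X163.131 Y163.642 F2449
M5
G0 X84.711 Y95.360
M3 S234
G1 X175.552 Y117.682 F2449
G1 X137.048 Y72.765 F2449
G1 X128.525 Y91.780 F2449
M5
G0 X203.306 Y112.293
M3 S234
G1 X100.010 Y6.782 F2449
G1 X65.187 Y155.008 F2449
G1 X48.950 Y205.347 F2449
M5
G0 X128.749 Y66.507
M3 S234
G1 X110.254 Y218.226 F2449
G1 X8.708 Y141.600 F2449
G1 X209.515 Y69.530 F2449
G1 X128.039 Y182.484 F2449
G1 X153.470 Y224.368 F2449
G1 X128.749 Y66.507 F2449
M5
G0 X19.909 Y156.011
M3 S234
G1 X26.160 Y164.981 F2449
G1 X30.614 Y174.178 F2449
G1 X33.272 Y183.602 F2449
G1 X34.134 Y193.253 F2449
M5
G0 X53.830 Y48.421
M3 S234
G1 X28.957 Y99.582 F2449
G1 X49.544 Y40.953 F2449
G1 X80.704 Y142.987 F2449
G1 X156.878 Y176.441 F2449
G1 X210.142 Y117.450 F2449
G1 X53.830 Y48.421 F2449
M5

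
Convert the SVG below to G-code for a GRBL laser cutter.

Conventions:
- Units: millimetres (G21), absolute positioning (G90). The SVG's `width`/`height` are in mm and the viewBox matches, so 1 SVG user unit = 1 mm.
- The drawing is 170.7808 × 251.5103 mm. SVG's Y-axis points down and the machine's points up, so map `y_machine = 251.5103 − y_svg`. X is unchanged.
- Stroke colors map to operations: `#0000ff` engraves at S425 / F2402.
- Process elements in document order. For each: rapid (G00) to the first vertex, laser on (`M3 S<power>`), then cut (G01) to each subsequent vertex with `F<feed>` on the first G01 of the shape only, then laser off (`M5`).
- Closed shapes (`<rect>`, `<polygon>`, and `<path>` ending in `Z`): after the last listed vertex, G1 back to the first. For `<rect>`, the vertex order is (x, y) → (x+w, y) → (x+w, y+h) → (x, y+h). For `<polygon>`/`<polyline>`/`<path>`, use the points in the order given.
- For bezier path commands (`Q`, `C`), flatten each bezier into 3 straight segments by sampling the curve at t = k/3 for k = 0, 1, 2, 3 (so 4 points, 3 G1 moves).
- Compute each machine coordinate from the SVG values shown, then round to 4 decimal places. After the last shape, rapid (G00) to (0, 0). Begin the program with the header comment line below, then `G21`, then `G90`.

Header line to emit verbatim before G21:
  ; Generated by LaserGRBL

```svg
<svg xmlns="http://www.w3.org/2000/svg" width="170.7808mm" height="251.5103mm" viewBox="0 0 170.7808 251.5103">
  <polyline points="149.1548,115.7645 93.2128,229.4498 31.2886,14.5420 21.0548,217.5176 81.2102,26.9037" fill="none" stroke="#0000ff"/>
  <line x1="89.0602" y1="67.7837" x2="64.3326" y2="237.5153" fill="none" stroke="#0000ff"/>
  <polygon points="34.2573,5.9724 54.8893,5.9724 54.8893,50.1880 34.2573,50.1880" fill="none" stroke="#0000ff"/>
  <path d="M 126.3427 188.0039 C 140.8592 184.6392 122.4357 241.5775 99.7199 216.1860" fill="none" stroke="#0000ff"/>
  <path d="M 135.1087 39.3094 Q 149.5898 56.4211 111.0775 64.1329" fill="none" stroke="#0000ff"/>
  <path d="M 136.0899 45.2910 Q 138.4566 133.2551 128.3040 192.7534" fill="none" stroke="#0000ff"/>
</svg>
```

Since the viewBox matches the mm dimensions, user units are millimetres directly. The only transform is the Y-flip y_m = 251.5103 − y_svg.

Shape 1 is a open polyline drawn with `<polyline>`. Its stroke #0000ff means engrave at S425, F2402. After flipping Y the toolpath is (149.1548,135.7458) → (93.2128,22.0605) → (31.2886,236.9683) → (21.0548,33.9927) → (81.2102,224.6066).

Shape 2 is a line segment drawn with `<line>`. Its stroke #0000ff means engrave at S425, F2402. After flipping Y the toolpath is (89.0602,183.7266) → (64.3326,13.9950).

Shape 3 is a rectangle drawn with `<polygon>`. Its stroke #0000ff means engrave at S425, F2402. After flipping Y the toolpath is (34.2573,245.5379) → (54.8893,245.5379) → (54.8893,201.3223) → (34.2573,201.3223) → (34.2573,245.5379), returning to the start.

Shape 4 is a cubic bezier drawn with `<path>`. Its stroke #0000ff means engrave at S425, F2402. After flipping Y the toolpath is (126.3427,63.5064) → (130.9402,52.0528) → (119.9439,32.0934) → (99.7199,35.3243).

Shape 5 is a quadratic bezier drawn with `<path>`. Its stroke #0000ff means engrave at S425, F2402. After flipping Y the toolpath is (135.1087,212.2009) → (138.8746,201.8375) → (130.8642,193.5630) → (111.0775,187.3774).

Shape 6 is a quadratic bezier drawn with `<path>`. Its stroke #0000ff means engrave at S425, F2402. After flipping Y the toolpath is (136.0899,206.2193) → (136.2767,150.7394) → (133.6814,101.5853) → (128.3040,58.7569).

; Generated by LaserGRBL
G21
G90
G00 X149.1548 Y135.7458
M3 S425
G01 X93.2128 Y22.0605 F2402
G01 X31.2886 Y236.9683
G01 X21.0548 Y33.9927
G01 X81.2102 Y224.6066
M5
G00 X89.0602 Y183.7266
M3 S425
G01 X64.3326 Y13.9950 F2402
M5
G00 X34.2573 Y245.5379
M3 S425
G01 X54.8893 Y245.5379 F2402
G01 X54.8893 Y201.3223
G01 X34.2573 Y201.3223
G01 X34.2573 Y245.5379
M5
G00 X126.3427 Y63.5064
M3 S425
G01 X130.9402 Y52.0528 F2402
G01 X119.9439 Y32.0934
G01 X99.7199 Y35.3243
M5
G00 X135.1087 Y212.2009
M3 S425
G01 X138.8746 Y201.8375 F2402
G01 X130.8642 Y193.5630
G01 X111.0775 Y187.3774
M5
G00 X136.0899 Y206.2193
M3 S425
G01 X136.2767 Y150.7394 F2402
G01 X133.6814 Y101.5853
G01 X128.3040 Y58.7569
M5
G00 X0.0000 Y0.0000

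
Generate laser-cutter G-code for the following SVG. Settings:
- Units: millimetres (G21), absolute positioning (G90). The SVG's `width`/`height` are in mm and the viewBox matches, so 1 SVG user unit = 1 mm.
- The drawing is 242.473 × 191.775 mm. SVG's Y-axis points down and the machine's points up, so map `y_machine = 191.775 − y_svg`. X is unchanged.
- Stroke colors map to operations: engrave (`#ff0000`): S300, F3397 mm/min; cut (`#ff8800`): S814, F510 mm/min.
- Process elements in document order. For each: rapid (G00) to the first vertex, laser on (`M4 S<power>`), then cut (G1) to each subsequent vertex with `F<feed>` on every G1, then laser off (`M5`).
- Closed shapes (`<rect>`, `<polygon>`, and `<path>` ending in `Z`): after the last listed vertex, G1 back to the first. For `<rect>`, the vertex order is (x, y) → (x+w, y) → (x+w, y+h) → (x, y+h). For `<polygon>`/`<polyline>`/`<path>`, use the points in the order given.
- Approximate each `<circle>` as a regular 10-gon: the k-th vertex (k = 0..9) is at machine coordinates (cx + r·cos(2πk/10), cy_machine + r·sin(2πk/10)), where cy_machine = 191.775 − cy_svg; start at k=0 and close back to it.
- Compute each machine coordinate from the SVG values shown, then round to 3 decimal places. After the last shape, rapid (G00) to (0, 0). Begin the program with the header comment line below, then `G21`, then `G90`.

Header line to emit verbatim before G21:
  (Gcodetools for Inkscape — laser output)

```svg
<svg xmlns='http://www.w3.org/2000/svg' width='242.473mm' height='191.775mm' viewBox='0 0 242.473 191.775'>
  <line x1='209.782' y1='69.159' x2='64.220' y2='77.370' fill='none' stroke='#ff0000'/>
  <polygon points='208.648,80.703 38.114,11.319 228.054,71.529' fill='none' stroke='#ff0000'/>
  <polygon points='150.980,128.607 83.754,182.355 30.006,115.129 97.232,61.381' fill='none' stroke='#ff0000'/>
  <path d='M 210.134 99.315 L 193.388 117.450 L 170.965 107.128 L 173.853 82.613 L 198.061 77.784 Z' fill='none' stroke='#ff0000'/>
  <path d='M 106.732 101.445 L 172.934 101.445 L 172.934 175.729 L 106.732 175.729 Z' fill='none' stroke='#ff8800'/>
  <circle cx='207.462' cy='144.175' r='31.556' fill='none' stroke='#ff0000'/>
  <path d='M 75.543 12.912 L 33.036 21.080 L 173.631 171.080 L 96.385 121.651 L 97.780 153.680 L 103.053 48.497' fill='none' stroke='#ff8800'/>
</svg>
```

Since the viewBox matches the mm dimensions, user units are millimetres directly. The only transform is the Y-flip y_m = 191.775 − y_svg.

Shape 1 is a line segment drawn with `<line>`. Its stroke #ff0000 means engrave at S300, F3397. After flipping Y the toolpath is (209.782,122.616) → (64.220,114.405).

Shape 2 is a closed polygon drawn with `<polygon>`. Its stroke #ff0000 means engrave at S300, F3397. After flipping Y the toolpath is (208.648,111.072) → (38.114,180.456) → (228.054,120.246) → (208.648,111.072), returning to the start.

Shape 3 is a regular polygon drawn with `<polygon>`. Its stroke #ff0000 means engrave at S300, F3397. After flipping Y the toolpath is (150.980,63.168) → (83.754,9.420) → (30.006,76.646) → (97.232,130.394) → (150.980,63.168), returning to the start.

Shape 4 is a regular polygon drawn with `<path>`. Its stroke #ff0000 means engrave at S300, F3397. After flipping Y the toolpath is (210.134,92.460) → (193.388,74.325) → (170.965,84.647) → (173.853,109.162) → (198.061,113.991) → (210.134,92.460), returning to the start.

Shape 5 is a rectangle drawn with `<path>`. Its stroke #ff8800 means cut at S814, F510. After flipping Y the toolpath is (106.732,90.330) → (172.934,90.330) → (172.934,16.046) → (106.732,16.046) → (106.732,90.330), returning to the start.

Shape 6 is a circle drawn with `<circle>`. Its stroke #ff0000 means engrave at S300, F3397. After flipping Y the toolpath is (239.018,47.600) → (232.991,66.148) → (217.213,77.612) → (197.711,77.612) → (181.933,66.148) → (175.906,47.600) → (181.933,29.052) → (197.711,17.588) → (217.213,17.588) → (232.991,29.052) → (239.018,47.600), returning to the start.

Shape 7 is a open polyline drawn with `<path>`. Its stroke #ff8800 means cut at S814, F510. After flipping Y the toolpath is (75.543,178.863) → (33.036,170.695) → (173.631,20.695) → (96.385,70.124) → (97.780,38.095) → (103.053,143.278).

(Gcodetools for Inkscape — laser output)
G21
G90
G00 X209.782 Y122.616
M4 S300
G1 X64.220 Y114.405 F3397
M5
G00 X208.648 Y111.072
M4 S300
G1 X38.114 Y180.456 F3397
G1 X228.054 Y120.246 F3397
G1 X208.648 Y111.072 F3397
M5
G00 X150.980 Y63.168
M4 S300
G1 X83.754 Y9.420 F3397
G1 X30.006 Y76.646 F3397
G1 X97.232 Y130.394 F3397
G1 X150.980 Y63.168 F3397
M5
G00 X210.134 Y92.460
M4 S300
G1 X193.388 Y74.325 F3397
G1 X170.965 Y84.647 F3397
G1 X173.853 Y109.162 F3397
G1 X198.061 Y113.991 F3397
G1 X210.134 Y92.460 F3397
M5
G00 X106.732 Y90.330
M4 S814
G1 X172.934 Y90.330 F510
G1 X172.934 Y16.046 F510
G1 X106.732 Y16.046 F510
G1 X106.732 Y90.330 F510
M5
G00 X239.018 Y47.600
M4 S300
G1 X232.991 Y66.148 F3397
G1 X217.213 Y77.612 F3397
G1 X197.711 Y77.612 F3397
G1 X181.933 Y66.148 F3397
G1 X175.906 Y47.600 F3397
G1 X181.933 Y29.052 F3397
G1 X197.711 Y17.588 F3397
G1 X217.213 Y17.588 F3397
G1 X232.991 Y29.052 F3397
G1 X239.018 Y47.600 F3397
M5
G00 X75.543 Y178.863
M4 S814
G1 X33.036 Y170.695 F510
G1 X173.631 Y20.695 F510
G1 X96.385 Y70.124 F510
G1 X97.780 Y38.095 F510
G1 X103.053 Y143.278 F510
M5
G00 X0.000 Y0.000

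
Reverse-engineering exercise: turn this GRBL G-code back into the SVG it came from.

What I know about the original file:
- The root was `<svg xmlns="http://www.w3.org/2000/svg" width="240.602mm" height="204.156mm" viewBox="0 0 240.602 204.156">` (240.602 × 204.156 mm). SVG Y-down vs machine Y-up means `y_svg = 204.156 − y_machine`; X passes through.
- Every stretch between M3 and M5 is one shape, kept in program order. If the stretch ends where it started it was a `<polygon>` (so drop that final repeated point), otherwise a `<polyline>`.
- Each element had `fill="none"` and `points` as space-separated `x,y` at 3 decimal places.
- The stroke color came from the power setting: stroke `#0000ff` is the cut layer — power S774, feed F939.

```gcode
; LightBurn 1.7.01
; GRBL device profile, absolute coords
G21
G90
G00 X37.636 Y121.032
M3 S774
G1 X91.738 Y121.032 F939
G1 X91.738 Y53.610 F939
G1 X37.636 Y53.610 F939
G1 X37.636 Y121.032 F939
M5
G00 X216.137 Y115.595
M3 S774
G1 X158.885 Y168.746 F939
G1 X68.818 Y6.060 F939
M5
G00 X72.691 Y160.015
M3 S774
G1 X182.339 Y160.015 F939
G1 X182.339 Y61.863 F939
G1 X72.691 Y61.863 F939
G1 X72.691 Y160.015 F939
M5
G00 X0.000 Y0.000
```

Each laser-on run becomes one SVG element. Flip Y back into SVG space with y_svg = 204.156 − y_machine. Every run uses S774, so all elements get stroke `#0000ff` (cut).

Run 1: The run returns to its start, so emit a `<polygon>` with points (Y-flipped): 37.636,83.124 91.738,83.124 91.738,150.546 37.636,150.546.

Run 2: The run is open, so emit a `<polyline>` with points (Y-flipped): 216.137,88.561 158.885,35.410 68.818,198.096.

Run 3: The run returns to its start, so emit a `<polygon>` with points (Y-flipped): 72.691,44.141 182.339,44.141 182.339,142.293 72.691,142.293.

<svg xmlns="http://www.w3.org/2000/svg" width="240.602mm" height="204.156mm" viewBox="0 0 240.602 204.156">
  <polygon points="37.636,83.124 91.738,83.124 91.738,150.546 37.636,150.546" fill="none" stroke="#0000ff"/>
  <polyline points="216.137,88.561 158.885,35.410 68.818,198.096" fill="none" stroke="#0000ff"/>
  <polygon points="72.691,44.141 182.339,44.141 182.339,142.293 72.691,142.293" fill="none" stroke="#0000ff"/>
</svg>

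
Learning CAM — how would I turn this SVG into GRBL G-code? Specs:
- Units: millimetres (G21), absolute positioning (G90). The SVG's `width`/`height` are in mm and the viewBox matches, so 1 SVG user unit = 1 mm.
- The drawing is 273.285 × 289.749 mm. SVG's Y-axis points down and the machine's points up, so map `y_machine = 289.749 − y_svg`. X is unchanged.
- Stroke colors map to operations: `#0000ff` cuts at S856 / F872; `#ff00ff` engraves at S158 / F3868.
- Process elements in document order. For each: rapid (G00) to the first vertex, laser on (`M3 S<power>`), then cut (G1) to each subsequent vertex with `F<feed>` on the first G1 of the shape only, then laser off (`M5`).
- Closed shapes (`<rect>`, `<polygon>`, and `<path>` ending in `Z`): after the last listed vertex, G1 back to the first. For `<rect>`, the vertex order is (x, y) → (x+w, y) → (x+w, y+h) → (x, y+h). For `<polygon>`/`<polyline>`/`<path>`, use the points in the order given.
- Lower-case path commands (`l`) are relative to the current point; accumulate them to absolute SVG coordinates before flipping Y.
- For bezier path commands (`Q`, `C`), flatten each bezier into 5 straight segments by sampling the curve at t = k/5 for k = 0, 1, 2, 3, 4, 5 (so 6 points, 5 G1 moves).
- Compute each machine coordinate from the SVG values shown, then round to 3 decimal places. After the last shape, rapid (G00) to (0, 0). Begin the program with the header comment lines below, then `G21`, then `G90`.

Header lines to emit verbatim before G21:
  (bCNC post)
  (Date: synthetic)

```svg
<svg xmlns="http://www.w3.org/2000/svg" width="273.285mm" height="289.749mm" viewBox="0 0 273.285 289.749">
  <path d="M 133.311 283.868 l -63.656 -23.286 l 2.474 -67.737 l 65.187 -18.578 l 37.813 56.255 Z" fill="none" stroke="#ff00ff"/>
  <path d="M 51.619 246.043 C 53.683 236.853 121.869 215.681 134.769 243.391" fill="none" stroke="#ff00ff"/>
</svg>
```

(bCNC post)
(Date: synthetic)
G21
G90
G00 X133.311 Y5.881
M3 S158
G1 X69.655 Y29.167 F3868
G1 X72.129 Y96.904
G1 X137.316 Y115.482
G1 X175.129 Y59.227
G1 X133.311 Y5.881
M5
G00 X51.619 Y43.706
M3 S158
G1 X59.821 Y50.171 F3868
G1 X78.064 Y56.590
G1 X100.522 Y60.042
G1 X121.366 Y57.605
G1 X134.769 Y46.358
M5
G00 X0.000 Y0.000

1 u = 1 mm; y_m = 289.749 − y.

[1] `<path>` regular polygon, #ff00ff→engrave S158 F3868: (133.311,5.881) → (69.655,29.167) → (72.129,96.904) → (137.316,115.482) → (175.129,59.227) → (133.311,5.881) (closed)

[2] `<path>` cubic bezier, #ff00ff→engrave S158 F3868: (51.619,43.706) → (59.821,50.171) → (78.064,56.590) → (100.522,60.042) → (121.366,57.605) → (134.769,46.358)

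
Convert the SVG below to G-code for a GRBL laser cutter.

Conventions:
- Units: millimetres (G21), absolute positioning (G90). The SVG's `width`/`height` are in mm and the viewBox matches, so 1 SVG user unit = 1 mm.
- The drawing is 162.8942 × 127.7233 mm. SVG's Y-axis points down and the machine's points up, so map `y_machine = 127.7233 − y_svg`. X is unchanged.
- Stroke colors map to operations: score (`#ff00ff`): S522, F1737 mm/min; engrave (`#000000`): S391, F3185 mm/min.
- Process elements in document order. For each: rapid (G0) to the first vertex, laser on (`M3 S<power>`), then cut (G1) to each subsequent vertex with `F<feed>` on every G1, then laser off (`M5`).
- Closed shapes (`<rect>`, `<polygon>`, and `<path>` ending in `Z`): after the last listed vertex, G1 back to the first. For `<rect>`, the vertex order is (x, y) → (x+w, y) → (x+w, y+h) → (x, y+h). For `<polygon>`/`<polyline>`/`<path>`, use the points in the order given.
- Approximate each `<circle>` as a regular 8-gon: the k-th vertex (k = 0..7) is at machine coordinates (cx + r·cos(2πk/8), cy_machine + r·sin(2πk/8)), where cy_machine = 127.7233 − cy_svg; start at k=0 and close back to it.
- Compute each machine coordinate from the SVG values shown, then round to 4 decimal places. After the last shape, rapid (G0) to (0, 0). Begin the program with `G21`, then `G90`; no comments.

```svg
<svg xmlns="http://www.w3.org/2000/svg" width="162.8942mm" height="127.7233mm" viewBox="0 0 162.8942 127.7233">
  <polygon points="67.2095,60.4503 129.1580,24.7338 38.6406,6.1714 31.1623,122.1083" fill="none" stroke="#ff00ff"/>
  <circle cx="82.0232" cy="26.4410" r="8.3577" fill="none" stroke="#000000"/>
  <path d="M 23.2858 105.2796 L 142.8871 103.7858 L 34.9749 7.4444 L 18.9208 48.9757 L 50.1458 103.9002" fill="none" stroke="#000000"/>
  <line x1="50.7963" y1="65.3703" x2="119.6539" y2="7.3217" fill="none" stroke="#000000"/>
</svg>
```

viewBox `0 0 162.8942 127.7233` with mm width/height → 1 unit = 1 mm. Flip: y_m = 127.7233 − y_svg.

**Shape 1** — `<polygon>` closed polygon, stroke `#ff00ff` → score (S522, F1737). Machine vertices: (67.2095,67.2730) → (129.1580,102.9895) → (38.6406,121.5519) → (31.1623,5.6150) → (67.2095,67.2730). Closed: final G1 returns to the first vertex.

**Shape 2** — `<circle>` circle, stroke `#000000` → engrave (S391, F3185). Machine vertices: (90.3809,101.2823) → (87.9330,107.1921) → (82.0232,109.6400) → (76.1134,107.1921) → (73.6655,101.2823) → (76.1134,95.3725) → (82.0232,92.9246) → (87.9330,95.3725) → (90.3809,101.2823). Closed: final G1 returns to the first vertex.

**Shape 3** — `<path>` open polyline, stroke `#000000` → engrave (S391, F3185). Machine vertices: (23.2858,22.4437) → (142.8871,23.9375) → (34.9749,120.2789) → (18.9208,78.7476) → (50.1458,23.8231). Open path.

**Shape 4** — `<line>` line segment, stroke `#000000` → engrave (S391, F3185). Machine vertices: (50.7963,62.3530) → (119.6539,120.4016). Open path.

G21
G90
G0 X67.2095 Y67.2730
M3 S522
G1 X129.1580 Y102.9895 F1737
G1 X38.6406 Y121.5519 F1737
G1 X31.1623 Y5.6150 F1737
G1 X67.2095 Y67.2730 F1737
M5
G0 X90.3809 Y101.2823
M3 S391
G1 X87.9330 Y107.1921 F3185
G1 X82.0232 Y109.6400 F3185
G1 X76.1134 Y107.1921 F3185
G1 X73.6655 Y101.2823 F3185
G1 X76.1134 Y95.3725 F3185
G1 X82.0232 Y92.9246 F3185
G1 X87.9330 Y95.3725 F3185
G1 X90.3809 Y101.2823 F3185
M5
G0 X23.2858 Y22.4437
M3 S391
G1 X142.8871 Y23.9375 F3185
G1 X34.9749 Y120.2789 F3185
G1 X18.9208 Y78.7476 F3185
G1 X50.1458 Y23.8231 F3185
M5
G0 X50.7963 Y62.3530
M3 S391
G1 X119.6539 Y120.4016 F3185
M5
G0 X0.0000 Y0.0000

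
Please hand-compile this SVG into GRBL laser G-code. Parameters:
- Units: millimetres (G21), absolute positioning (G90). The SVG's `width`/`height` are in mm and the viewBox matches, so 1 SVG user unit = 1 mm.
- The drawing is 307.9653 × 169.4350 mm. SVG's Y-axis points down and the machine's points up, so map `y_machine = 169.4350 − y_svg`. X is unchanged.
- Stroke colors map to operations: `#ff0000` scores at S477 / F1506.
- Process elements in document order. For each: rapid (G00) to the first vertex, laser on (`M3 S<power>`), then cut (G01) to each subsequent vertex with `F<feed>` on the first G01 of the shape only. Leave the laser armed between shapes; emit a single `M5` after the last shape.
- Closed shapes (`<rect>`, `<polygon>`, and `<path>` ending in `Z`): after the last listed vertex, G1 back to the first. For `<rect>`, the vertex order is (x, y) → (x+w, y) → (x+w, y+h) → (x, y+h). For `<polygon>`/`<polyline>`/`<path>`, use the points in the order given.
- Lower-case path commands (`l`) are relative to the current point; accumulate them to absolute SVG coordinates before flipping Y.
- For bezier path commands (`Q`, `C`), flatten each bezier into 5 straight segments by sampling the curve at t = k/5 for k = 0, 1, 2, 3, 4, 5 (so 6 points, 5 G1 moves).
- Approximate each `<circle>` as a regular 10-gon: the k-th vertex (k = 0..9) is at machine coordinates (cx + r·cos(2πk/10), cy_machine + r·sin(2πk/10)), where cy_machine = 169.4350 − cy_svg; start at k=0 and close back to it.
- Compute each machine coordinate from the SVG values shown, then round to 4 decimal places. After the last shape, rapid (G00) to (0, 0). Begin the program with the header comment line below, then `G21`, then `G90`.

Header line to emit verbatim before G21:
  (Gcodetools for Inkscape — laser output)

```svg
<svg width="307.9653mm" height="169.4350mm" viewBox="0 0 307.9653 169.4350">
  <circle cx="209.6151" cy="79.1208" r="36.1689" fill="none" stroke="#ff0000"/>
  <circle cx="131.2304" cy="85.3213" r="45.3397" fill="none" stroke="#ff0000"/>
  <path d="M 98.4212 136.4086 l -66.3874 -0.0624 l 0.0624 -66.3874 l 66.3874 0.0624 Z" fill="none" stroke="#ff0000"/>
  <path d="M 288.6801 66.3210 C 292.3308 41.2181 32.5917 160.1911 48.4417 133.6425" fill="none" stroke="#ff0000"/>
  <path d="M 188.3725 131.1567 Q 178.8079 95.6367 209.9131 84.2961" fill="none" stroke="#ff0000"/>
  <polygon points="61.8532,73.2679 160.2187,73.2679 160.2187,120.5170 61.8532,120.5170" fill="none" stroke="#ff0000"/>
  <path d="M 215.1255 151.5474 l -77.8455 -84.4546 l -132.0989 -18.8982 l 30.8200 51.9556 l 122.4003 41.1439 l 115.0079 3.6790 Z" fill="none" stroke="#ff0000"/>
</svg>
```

1 u = 1 mm; y_m = 169.4350 − y.

[1] `<circle>` circle, #ff0000→score S477 F1506: (245.7840,90.3142) → (238.8764,111.5737) → (220.7919,124.7129) → (198.4383,124.7129) → (180.3538,111.5737) → (173.4462,90.3142) → (180.3538,69.0547) → (198.4383,55.9155) → (220.7919,55.9155) → (238.8764,69.0547) → (245.7840,90.3142) (closed)

[2] `<circle>` circle, #ff0000→score S477 F1506: (176.5701,84.1137) → (167.9110,110.7637) → (145.2411,127.2343) → (117.2197,127.2343) → (94.5498,110.7637) → (85.8907,84.1137) → (94.5498,57.4637) → (117.2197,40.9931) → (145.2411,40.9931) → (167.9110,57.4637) → (176.5701,84.1137) (closed)

[3] `<path>` regular polygon, #ff0000→score S477 F1506: (98.4212,33.0264) → (32.0338,33.0888) → (32.0962,99.4762) → (98.4836,99.4138) → (98.4212,33.0264) (closed)

[4] `<path>` cubic bezier, #ff0000→score S477 F1506: (288.6801,103.1140) → (263.5756,103.2034) → (201.1285,82.6153) → (127.2098,55.2503) → (67.6906,35.0092) → (48.4417,35.7925)

[5] `<path>` quadratic bezier, #ff0000→score S477 F1506: (188.3725,38.2783) → (186.1735,51.5191) → (187.2280,62.8256) → (191.5361,72.1977) → (199.0978,79.6355) → (209.9131,85.1389)

[6] `<polygon>` rectangle, #ff0000→score S477 F1506: (61.8532,96.1671) → (160.2187,96.1671) → (160.2187,48.9180) → (61.8532,48.9180) → (61.8532,96.1671) (closed)

[7] `<path>` closed polygon, #ff0000→score S477 F1506: (215.1255,17.8876) → (137.2800,102.3422) → (5.1811,121.2404) → (36.0011,69.2848) → (158.4014,28.1409) → (273.4093,24.4619) → (215.1255,17.8876) (closed)

(Gcodetools for Inkscape — laser output)
G21
G90
G00 X245.7840 Y90.3142
M3 S477
G01 X238.8764 Y111.5737 F1506
G01 X220.7919 Y124.7129
G01 X198.4383 Y124.7129
G01 X180.3538 Y111.5737
G01 X173.4462 Y90.3142
G01 X180.3538 Y69.0547
G01 X198.4383 Y55.9155
G01 X220.7919 Y55.9155
G01 X238.8764 Y69.0547
G01 X245.7840 Y90.3142
G00 X176.5701 Y84.1137
M3 S477
G01 X167.9110 Y110.7637 F1506
G01 X145.2411 Y127.2343
G01 X117.2197 Y127.2343
G01 X94.5498 Y110.7637
G01 X85.8907 Y84.1137
G01 X94.5498 Y57.4637
G01 X117.2197 Y40.9931
G01 X145.2411 Y40.9931
G01 X167.9110 Y57.4637
G01 X176.5701 Y84.1137
G00 X98.4212 Y33.0264
M3 S477
G01 X32.0338 Y33.0888 F1506
G01 X32.0962 Y99.4762
G01 X98.4836 Y99.4138
G01 X98.4212 Y33.0264
G00 X288.6801 Y103.1140
M3 S477
G01 X263.5756 Y103.2034 F1506
G01 X201.1285 Y82.6153
G01 X127.2098 Y55.2503
G01 X67.6906 Y35.0092
G01 X48.4417 Y35.7925
G00 X188.3725 Y38.2783
M3 S477
G01 X186.1735 Y51.5191 F1506
G01 X187.2280 Y62.8256
G01 X191.5361 Y72.1977
G01 X199.0978 Y79.6355
G01 X209.9131 Y85.1389
G00 X61.8532 Y96.1671
M3 S477
G01 X160.2187 Y96.1671 F1506
G01 X160.2187 Y48.9180
G01 X61.8532 Y48.9180
G01 X61.8532 Y96.1671
G00 X215.1255 Y17.8876
M3 S477
G01 X137.2800 Y102.3422 F1506
G01 X5.1811 Y121.2404
G01 X36.0011 Y69.2848
G01 X158.4014 Y28.1409
G01 X273.4093 Y24.4619
G01 X215.1255 Y17.8876
M5
G00 X0.0000 Y0.0000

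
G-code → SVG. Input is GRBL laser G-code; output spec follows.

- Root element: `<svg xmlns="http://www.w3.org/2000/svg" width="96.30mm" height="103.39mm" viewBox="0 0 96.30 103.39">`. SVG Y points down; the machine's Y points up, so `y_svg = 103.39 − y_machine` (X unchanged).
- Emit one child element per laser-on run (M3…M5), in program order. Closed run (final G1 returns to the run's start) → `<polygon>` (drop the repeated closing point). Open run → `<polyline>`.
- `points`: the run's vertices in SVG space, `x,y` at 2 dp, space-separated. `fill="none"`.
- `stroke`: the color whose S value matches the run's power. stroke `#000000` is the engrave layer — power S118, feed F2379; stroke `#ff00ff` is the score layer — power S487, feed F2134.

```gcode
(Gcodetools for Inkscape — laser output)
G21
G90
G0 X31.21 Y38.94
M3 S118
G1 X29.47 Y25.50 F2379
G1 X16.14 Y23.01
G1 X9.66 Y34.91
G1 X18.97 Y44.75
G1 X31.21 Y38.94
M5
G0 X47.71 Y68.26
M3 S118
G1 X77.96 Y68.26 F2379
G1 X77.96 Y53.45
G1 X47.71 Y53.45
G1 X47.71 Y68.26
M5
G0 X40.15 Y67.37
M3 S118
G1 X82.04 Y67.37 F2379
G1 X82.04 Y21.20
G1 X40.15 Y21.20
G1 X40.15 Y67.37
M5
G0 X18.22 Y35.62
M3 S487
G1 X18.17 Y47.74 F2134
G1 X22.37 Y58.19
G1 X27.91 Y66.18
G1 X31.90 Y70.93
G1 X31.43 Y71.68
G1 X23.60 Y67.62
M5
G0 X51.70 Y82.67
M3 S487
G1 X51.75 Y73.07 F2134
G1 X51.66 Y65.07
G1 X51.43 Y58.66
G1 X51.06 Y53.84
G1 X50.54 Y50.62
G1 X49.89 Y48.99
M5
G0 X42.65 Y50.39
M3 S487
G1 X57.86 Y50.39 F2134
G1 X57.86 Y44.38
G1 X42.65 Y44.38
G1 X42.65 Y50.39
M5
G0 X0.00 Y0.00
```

Each laser-on run becomes one SVG element. Flip Y back into SVG space with y_svg = 103.39 − y_machine.

Run 1: S118 ⇒ engrave layer `#000000`. The run returns to its start, so emit a `<polygon>` with points (Y-flipped): 31.21,64.45 29.47,77.89 16.14,80.38 9.66,68.48 18.97,58.64.

Run 2: S118 ⇒ engrave layer `#000000`. The run returns to its start, so emit a `<polygon>` with points (Y-flipped): 47.71,35.13 77.96,35.13 77.96,49.94 47.71,49.94.

Run 3: power S118 maps to stroke `#000000` (engrave). The run returns to its start, so emit a `<polygon>` with points (Y-flipped): 40.15,36.02 82.04,36.02 82.04,82.19 40.15,82.19.

Run 4: S487 ⇒ score layer `#ff00ff`. The run is open, so emit a `<polyline>` with points (Y-flipped): 18.22,67.77 18.17,55.65 22.37,45.20 27.91,37.21 31.90,32.46 31.43,31.71 23.60,35.77.

Run 5: power S487 maps to stroke `#ff00ff` (score). The run is open, so emit a `<polyline>` with points (Y-flipped): 51.70,20.72 51.75,30.32 51.66,38.32 51.43,44.73 51.06,49.55 50.54,52.77 49.89,54.40.

Run 6: S487 ⇒ score layer `#ff00ff`. The run returns to its start, so emit a `<polygon>` with points (Y-flipped): 42.65,53.00 57.86,53.00 57.86,59.01 42.65,59.01.

<svg xmlns="http://www.w3.org/2000/svg" width="96.30mm" height="103.39mm" viewBox="0 0 96.30 103.39">
  <polygon points="31.21,64.45 29.47,77.89 16.14,80.38 9.66,68.48 18.97,58.64" fill="none" stroke="#000000"/>
  <polygon points="47.71,35.13 77.96,35.13 77.96,49.94 47.71,49.94" fill="none" stroke="#000000"/>
  <polygon points="40.15,36.02 82.04,36.02 82.04,82.19 40.15,82.19" fill="none" stroke="#000000"/>
  <polyline points="18.22,67.77 18.17,55.65 22.37,45.20 27.91,37.21 31.90,32.46 31.43,31.71 23.60,35.77" fill="none" stroke="#ff00ff"/>
  <polyline points="51.70,20.72 51.75,30.32 51.66,38.32 51.43,44.73 51.06,49.55 50.54,52.77 49.89,54.40" fill="none" stroke="#ff00ff"/>
  <polygon points="42.65,53.00 57.86,53.00 57.86,59.01 42.65,59.01" fill="none" stroke="#ff00ff"/>
</svg>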